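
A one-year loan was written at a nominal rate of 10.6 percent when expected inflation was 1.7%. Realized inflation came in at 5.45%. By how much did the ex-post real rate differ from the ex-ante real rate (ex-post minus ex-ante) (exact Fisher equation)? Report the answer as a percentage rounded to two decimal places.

Ex-ante: (1 + 0.1060)/(1 + 0.0170) − 1 = 8.7512%
Ex-post: (1 + 0.1060)/(1 + 0.0545) − 1 = 4.8838%
Difference (ex-post − ex-ante) = -3.8674% → -3.87%.

-3.87%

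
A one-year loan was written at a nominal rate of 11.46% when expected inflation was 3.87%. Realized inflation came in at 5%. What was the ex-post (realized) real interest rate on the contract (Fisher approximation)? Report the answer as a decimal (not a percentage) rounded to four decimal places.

Ex-post: 11.46% − 5% = 6.460%
So the realized real rate is 0.0646.

0.0646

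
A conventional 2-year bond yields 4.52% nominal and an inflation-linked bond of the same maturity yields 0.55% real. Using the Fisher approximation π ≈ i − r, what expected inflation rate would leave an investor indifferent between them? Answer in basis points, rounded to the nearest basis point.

π ≈ i − r = 4.52% − 0.55% → 397 basis points.

397 basis points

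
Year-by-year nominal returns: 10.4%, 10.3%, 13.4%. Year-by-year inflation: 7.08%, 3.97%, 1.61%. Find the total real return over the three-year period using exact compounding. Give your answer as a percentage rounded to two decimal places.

22.07%

Compound the nominal returns: 1.1040 × 1.1030 × 1.1340 = 1.380885.
Compound inflation: 1.0708 × 1.0397 × 1.0161 = 1.131235.
Deflate: 1.380885 / 1.131235 = 1.220688.
Total real return = 1.220688 − 1 → 22.07%.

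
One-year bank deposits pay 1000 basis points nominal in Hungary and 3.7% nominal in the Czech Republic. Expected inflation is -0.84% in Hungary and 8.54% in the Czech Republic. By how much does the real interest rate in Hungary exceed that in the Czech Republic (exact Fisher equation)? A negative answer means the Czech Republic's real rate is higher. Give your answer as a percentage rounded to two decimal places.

Hungary: (1 + 0.1000)/(1 − 0.0084) − 1 = 10.9318%
The Czech Republic: (1 + 0.0370)/(1 + 0.0854) − 1 = -4.4592%
Differential = 10.9318% − (-4.4592%) = 15.3910% → 15.39%.

15.39%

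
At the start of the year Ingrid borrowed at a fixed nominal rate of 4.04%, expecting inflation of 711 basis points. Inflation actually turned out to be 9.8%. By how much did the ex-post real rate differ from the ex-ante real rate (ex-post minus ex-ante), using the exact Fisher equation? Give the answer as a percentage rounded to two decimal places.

-2.38%

Ex-ante: (1 + 0.0404)/(1 + 0.0711) − 1 = -2.8662%
Ex-post: (1 + 0.0404)/(1 + 0.0980) − 1 = -5.2459%
Difference (ex-post − ex-ante) = -2.3797% → -2.38%.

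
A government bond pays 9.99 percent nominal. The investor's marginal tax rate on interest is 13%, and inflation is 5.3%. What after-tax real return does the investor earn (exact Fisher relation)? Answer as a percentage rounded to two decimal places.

3.22%

After-tax nominal return = 9.99% × (1 − 0.13) = 8.6913%.
1 + r = 1.086913 / 1.05300 = 1.032206
After-tax real rate = 1.032206 − 1 → 3.22%.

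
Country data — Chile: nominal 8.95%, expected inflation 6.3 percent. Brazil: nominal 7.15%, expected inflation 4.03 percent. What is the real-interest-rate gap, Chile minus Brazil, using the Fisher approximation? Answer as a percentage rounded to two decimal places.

Chile: 8.95% − 6.3% = 2.650%
Brazil: 7.15% − 4.03% = 3.120%
Differential = -0.470% → -0.47%.

-0.47%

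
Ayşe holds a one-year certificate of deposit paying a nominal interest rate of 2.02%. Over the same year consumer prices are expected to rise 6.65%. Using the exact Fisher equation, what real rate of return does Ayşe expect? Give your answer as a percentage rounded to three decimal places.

By the Fisher equation, 1 + r = (1 + i)/(1 + π).
1 + r = 1.02020 / 1.06650 = 0.956587
r = 0.956587 − 1 = -4.3413%, i.e. -4.341%.

-4.341%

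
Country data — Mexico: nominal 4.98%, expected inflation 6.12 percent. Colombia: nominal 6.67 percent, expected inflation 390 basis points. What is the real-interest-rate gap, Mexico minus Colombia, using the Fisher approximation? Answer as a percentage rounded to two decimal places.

Mexico: 4.98% − 6.12% = -1.140%
Colombia: 6.67% − 3.9% = 2.770%
Differential = -3.910% → -3.91%.

-3.91%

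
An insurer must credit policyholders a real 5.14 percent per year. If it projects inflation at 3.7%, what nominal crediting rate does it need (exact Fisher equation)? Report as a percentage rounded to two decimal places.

(1 + i) = (1 + r)(1 + π) = 1.05140 × 1.03700 = 1.0903018
i = 1.0903018 − 1, so the required nominal rate is 9.03%.

9.03%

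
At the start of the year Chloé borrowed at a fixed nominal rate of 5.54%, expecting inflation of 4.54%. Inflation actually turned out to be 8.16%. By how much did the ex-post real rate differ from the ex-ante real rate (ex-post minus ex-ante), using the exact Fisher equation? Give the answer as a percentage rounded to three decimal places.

-3.379%

Ex-ante: (1 + 0.0554)/(1 + 0.0454) − 1 = 0.9566%
Ex-post: (1 + 0.0554)/(1 + 0.0816) − 1 = -2.4223%
Difference (ex-post − ex-ante) = -3.3789% → -3.379%.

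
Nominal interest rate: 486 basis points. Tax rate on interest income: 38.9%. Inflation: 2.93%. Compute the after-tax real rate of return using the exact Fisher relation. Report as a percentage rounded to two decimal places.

0.04%

After-tax nominal return = 4.86% × (1 − 0.389) = 2.96946%.
1 + r = 1.0296946 / 1.02930 = 1.000383
After-tax real rate = 1.000383 − 1 → 0.04%.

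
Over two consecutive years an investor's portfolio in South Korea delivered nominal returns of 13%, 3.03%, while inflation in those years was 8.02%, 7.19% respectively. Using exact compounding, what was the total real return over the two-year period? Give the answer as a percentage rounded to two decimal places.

0.55%

Nominal growth factor = 1.1300 × 1.0303 = 1.164239
Price-level growth factor = 1.0802 × 1.0719 = 1.157866
Real growth factor = 1.164239 / 1.157866 = 1.005504
Total real return = 1.005504 − 1 → 0.55%.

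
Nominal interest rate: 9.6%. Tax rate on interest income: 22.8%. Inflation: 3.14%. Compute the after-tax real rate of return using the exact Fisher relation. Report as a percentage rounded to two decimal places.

After-tax nominal return = 9.6% × (1 − 0.228) = 7.4112%.
1 + r = 1.074112 / 1.03140 = 1.041412
After-tax real rate = 1.041412 − 1 → 4.14%.

4.14%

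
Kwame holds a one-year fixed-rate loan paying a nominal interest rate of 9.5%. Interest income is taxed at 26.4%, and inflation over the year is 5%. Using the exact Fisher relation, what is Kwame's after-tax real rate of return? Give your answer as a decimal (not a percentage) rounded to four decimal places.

0.0190

After-tax nominal return = 9.5% × (1 − 0.264) = 6.9920%.
1 + r = 1.06992 / 1.05000 = 1.018971
After-tax real rate = 1.018971 − 1 → 0.0190.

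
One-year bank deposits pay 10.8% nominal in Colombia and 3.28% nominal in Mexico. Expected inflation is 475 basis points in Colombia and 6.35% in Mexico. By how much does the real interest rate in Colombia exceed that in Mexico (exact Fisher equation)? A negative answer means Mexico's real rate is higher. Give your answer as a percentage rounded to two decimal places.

8.66%

Colombia: (1 + 0.1080)/(1 + 0.0475) − 1 = 5.7757%
Mexico: (1 + 0.0328)/(1 + 0.0635) − 1 = -2.8867%
Differential = 5.7757% − (-2.8867%) = 8.6624% → 8.66%.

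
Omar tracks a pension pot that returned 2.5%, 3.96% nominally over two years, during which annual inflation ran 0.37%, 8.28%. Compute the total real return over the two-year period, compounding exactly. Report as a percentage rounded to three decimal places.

-1.952%

Compound the nominal returns: 1.0250 × 1.0396 = 1.065590.
Compound inflation: 1.0037 × 1.0828 = 1.086806.
Deflate: 1.065590 / 1.086806 = 0.980478.
Total real return = 0.980478 − 1 → -1.952%.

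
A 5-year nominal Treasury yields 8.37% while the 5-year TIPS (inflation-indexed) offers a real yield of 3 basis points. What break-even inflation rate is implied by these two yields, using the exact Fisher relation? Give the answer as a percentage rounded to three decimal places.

8.337%

(1 + π) = (1 + i)/(1 + r) = 1.08370 / 1.00030 = 1.08337499
Break-even inflation = 1.08337499 − 1 → 8.337%.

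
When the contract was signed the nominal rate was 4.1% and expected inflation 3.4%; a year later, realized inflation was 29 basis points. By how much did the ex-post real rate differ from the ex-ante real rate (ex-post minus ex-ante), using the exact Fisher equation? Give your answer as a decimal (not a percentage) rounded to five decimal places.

0.03122

Ex-ante: (1 + 0.0410)/(1 + 0.0340) − 1 = 0.6770%
Ex-post: (1 + 0.0410)/(1 + 0.0029) − 1 = 3.7990%
Difference (ex-post − ex-ante) = 3.1220% → 0.03122.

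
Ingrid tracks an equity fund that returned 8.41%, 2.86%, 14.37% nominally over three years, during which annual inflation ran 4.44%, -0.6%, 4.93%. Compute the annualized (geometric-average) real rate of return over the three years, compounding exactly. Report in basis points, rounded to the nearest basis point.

Nominal growth factor = 1.0841 × 1.0286 × 1.1437 = 1.27534589
Price-level growth factor = 1.0444 × 0.9940 × 1.0493 = 1.08931359
Real growth factor = 1.27534589 / 1.08931359 = 1.17077938
Annualized real rate = 1.17077938^(1/3) − 1 = 5.3962% → 540 basis points.

540 basis points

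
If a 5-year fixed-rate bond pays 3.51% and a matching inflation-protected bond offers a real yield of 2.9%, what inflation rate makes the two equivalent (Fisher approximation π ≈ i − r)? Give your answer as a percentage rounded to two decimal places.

π ≈ i − r = 3.51% − 2.9% → 0.61%.

0.61%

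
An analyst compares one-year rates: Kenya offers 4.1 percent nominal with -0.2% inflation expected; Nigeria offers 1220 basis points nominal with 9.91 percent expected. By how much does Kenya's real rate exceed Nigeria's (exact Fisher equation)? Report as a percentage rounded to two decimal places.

2.23%

Kenya: (1 + 0.0410)/(1 − 0.0020) − 1 = 4.3086%
Nigeria: (1 + 0.1220)/(1 + 0.0991) − 1 = 2.0835%
Differential = 4.3086% − 2.0835% = 2.2251% → 2.23%.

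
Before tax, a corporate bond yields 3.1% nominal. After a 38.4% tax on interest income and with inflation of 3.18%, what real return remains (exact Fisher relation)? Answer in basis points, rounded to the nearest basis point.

After-tax nominal return = 3.1% × (1 − 0.384) = 1.9096%.
1 + r = 1.019096 / 1.03180 = 0.987688
After-tax real rate = 0.987688 − 1 → -123 basis points.

-123 basis points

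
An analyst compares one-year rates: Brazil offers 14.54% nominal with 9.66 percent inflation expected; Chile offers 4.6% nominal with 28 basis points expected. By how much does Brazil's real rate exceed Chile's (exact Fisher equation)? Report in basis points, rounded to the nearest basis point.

Brazil: (1 + 0.1454)/(1 + 0.0966) − 1 = 4.4501%
Chile: (1 + 0.0460)/(1 + 0.0028) − 1 = 4.3079%
Differential = 4.4501% − 4.3079% = 0.1422% → 14 basis points.

14 basis points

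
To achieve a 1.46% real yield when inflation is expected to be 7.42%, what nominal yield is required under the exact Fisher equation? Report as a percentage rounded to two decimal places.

8.99%

(1 + i) = (1 + r)(1 + π) = 1.01460 × 1.07420 = 1.08988332
i = 1.08988332 − 1, so the required nominal rate is 8.99%.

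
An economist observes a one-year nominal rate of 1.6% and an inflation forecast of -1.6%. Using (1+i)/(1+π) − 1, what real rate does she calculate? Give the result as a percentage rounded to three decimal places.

1 + r = 1.01600 / 0.98400 = 1.032520
r = 1.032520 − 1 = 3.2520%, i.e. 3.252%.

3.252%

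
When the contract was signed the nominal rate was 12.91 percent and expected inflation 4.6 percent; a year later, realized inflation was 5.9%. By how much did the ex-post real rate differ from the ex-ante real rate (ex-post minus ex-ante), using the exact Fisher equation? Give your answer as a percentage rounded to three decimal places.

Ex-ante: (1 + 0.1291)/(1 + 0.0460) − 1 = 7.9446%
Ex-post: (1 + 0.1291)/(1 + 0.0590) − 1 = 6.6195%
Difference (ex-post − ex-ante) = -1.3251% → -1.325%.

-1.325%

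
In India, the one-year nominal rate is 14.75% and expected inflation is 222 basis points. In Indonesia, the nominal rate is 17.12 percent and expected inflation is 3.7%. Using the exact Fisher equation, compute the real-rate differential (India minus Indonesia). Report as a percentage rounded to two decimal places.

-0.68%

India: (1 + 0.1475)/(1 + 0.0222) − 1 = 12.2579%
Indonesia: (1 + 0.1712)/(1 + 0.0370) − 1 = 12.9412%
Differential = 12.2579% − 12.9412% = -0.6833% → -0.68%.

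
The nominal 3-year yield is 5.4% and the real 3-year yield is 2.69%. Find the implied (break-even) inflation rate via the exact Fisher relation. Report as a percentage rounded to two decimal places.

(1 + π) = (1 + i)/(1 + r) = 1.05400 / 1.02690 = 1.026390
Break-even inflation = 1.026390 − 1 → 2.64%.

2.64%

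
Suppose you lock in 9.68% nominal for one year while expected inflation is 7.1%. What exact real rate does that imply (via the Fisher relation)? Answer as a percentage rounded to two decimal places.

2.41%

1 + r = 1.09680 / 1.07100 = 1.024090
r = 1.024090 − 1 = 2.4090%, i.e. 2.41%.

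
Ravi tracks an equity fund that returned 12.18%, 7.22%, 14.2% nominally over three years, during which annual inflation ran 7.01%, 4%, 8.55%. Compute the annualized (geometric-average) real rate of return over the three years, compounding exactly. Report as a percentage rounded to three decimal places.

Nominal growth factor = 1.1218 × 1.0722 × 1.1420 = 1.37359070
Price-level growth factor = 1.0701 × 1.0400 × 1.0855 = 1.20805729
Real growth factor = 1.37359070 / 1.20805729 = 1.13702447
Annualized real rate = 1.13702447^(1/3) − 1 = 4.3734% → 4.373%.

4.373%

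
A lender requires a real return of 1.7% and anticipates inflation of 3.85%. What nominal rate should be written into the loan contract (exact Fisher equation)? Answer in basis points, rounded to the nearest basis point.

(1 + i) = (1 + r)(1 + π) = 1.01700 × 1.03850 = 1.0561545
i = 1.0561545 − 1, so the required nominal rate is 562 basis points.

562 basis points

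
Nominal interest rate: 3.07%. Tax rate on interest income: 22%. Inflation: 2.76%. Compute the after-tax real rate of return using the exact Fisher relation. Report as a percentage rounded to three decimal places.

After-tax nominal return = 3.07% × (1 − 0.22) = 2.3946%.
1 + r = 1.023946 / 1.02760 = 0.996444
After-tax real rate = 0.996444 − 1 → -0.356%.

-0.356%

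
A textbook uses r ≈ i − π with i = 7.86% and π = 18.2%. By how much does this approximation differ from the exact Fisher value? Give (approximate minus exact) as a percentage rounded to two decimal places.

-1.59%

Approximate: r ≈ 7.860% − 18.200% = -10.3400%
Exact: (1 + 0.0786)/(1 + 0.1820) − 1 = -8.7479%
Error = -10.3400% − (-8.7479%) = -1.5921% → -1.59%.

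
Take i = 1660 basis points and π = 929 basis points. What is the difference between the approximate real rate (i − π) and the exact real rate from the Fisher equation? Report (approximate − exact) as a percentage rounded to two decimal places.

Approximate: r ≈ 16.600% − 9.290% = 7.3100%
Exact: (1 + 0.1660)/(1 + 0.0929) − 1 = 6.6886%
Error = 7.3100% − 6.6886% = 0.6214% → 0.62%.

0.62%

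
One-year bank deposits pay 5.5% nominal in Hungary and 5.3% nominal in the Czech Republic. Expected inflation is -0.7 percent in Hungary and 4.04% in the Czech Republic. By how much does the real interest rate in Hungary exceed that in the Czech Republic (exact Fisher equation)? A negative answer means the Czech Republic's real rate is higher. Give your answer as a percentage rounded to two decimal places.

5.03%

Hungary: (1 + 0.0550)/(1 − 0.0070) − 1 = 6.2437%
The Czech Republic: (1 + 0.0530)/(1 + 0.0404) − 1 = 1.2111%
Differential = 6.2437% − 1.2111% = 5.0326% → 5.03%.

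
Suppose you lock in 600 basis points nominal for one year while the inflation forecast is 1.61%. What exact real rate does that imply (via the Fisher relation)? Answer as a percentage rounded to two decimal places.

1 + r = 1.06000 / 1.01610 = 1.043204
r = 1.043204 − 1 = 4.3204%, i.e. 4.32%.

4.32%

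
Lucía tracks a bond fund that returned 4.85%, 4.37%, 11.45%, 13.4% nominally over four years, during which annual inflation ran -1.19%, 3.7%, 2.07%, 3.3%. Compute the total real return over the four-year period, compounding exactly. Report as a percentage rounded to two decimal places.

28.01%

Nominal growth factor = 1.0485 × 1.0437 × 1.1145 × 1.1340 = 1.383048
Price-level growth factor = 0.9881 × 1.0370 × 1.0207 × 1.0330 = 1.080384
Real growth factor = 1.383048 / 1.080384 = 1.280145
Total real return = 1.280145 − 1 → 28.01%.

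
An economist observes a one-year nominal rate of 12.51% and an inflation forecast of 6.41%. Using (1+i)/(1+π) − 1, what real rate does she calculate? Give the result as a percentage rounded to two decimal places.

1 + r = 1.12510 / 1.06410 = 1.057325
r = 1.057325 − 1 = 5.7325%, i.e. 5.73%.

5.73%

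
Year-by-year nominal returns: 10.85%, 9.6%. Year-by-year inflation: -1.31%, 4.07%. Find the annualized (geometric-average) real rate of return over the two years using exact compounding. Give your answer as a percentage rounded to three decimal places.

8.761%

Nominal growth factor = 1.1085 × 1.0960 = 1.21491600
Price-level growth factor = 0.9869 × 1.0407 = 1.02706683
Real growth factor = 1.21491600 / 1.02706683 = 1.18289868
Annualized real rate = 1.18289868^(1/2) − 1 = 8.7611% → 8.761%.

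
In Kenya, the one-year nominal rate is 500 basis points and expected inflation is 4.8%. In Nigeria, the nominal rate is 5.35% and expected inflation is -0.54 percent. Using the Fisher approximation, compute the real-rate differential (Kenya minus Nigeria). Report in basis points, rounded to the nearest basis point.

Kenya: 5% − 4.8% = 0.200%
Nigeria: 5.35% − (-0.54%) = 5.890%
Differential = -5.690% → -569 basis points.

-569 basis points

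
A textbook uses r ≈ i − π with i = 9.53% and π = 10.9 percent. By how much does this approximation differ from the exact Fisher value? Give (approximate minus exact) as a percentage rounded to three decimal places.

-0.135%

Approximate: r ≈ 9.530% − 10.900% = -1.3700%
Exact: (1 + 0.0953)/(1 + 0.1090) − 1 = -1.2353%
Error = -1.3700% − (-1.2353%) = -0.1347% → -0.135%.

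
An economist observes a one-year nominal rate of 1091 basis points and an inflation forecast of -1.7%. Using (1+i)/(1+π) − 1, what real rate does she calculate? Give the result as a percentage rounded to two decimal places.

By the Fisher relation, 1 + r = (1 + i)/(1 + π).
1 + r = 1.10910 / 0.98300 = 1.128281
r = 1.128281 − 1 = 12.8281%, i.e. 12.83%.

12.83%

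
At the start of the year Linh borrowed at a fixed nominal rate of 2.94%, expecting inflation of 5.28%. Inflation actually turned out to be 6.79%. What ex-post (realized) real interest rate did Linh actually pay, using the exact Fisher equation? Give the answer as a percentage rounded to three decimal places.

Ex-post: (1 + 0.0294)/(1 + 0.0679) − 1 = -3.6052%
So the realized real rate is -3.605%.

-3.605%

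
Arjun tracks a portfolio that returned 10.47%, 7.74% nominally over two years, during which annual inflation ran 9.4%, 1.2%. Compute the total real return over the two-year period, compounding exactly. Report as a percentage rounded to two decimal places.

7.50%

Compound the nominal returns: 1.1047 × 1.0774 = 1.190204.
Compound inflation: 1.0940 × 1.0120 = 1.107128.
Deflate: 1.190204 / 1.107128 = 1.075037.
Total real return = 1.075037 − 1 → 7.50%.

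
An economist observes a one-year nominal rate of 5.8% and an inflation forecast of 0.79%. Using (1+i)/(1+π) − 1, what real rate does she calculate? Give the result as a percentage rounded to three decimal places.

1 + r = 1.05800 / 1.00790 = 1.049707
r = 1.049707 − 1 = 4.9707%, i.e. 4.971%.

4.971%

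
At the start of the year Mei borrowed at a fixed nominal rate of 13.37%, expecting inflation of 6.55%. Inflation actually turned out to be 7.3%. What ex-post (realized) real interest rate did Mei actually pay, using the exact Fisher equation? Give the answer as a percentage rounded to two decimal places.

5.66%

Ex-post: (1 + 0.1337)/(1 + 0.0730) − 1 = 5.6570%
So the realized real rate is 5.66%.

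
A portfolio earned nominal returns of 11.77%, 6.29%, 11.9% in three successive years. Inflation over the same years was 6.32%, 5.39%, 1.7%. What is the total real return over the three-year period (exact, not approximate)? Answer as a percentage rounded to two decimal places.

Compound the nominal returns: 1.1177 × 1.0629 × 1.1190 = 1.329376.
Compound inflation: 1.0632 × 1.0539 × 1.0170 = 1.139555.
Deflate: 1.329376 / 1.139555 = 1.166574.
Total real return = 1.166574 − 1 → 16.66%.

16.66%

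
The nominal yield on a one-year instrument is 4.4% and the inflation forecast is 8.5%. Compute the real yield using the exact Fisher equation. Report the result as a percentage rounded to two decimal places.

-3.78%

By the Fisher equation, 1 + r = (1 + i)/(1 + π).
1 + r = 1.04400 / 1.08500 = 0.962212
r = 0.962212 − 1 = -3.7788%, i.e. -3.78%.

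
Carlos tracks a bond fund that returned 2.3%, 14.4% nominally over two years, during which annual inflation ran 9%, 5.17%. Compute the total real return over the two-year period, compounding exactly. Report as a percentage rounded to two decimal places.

Compound the nominal returns: 1.0230 × 1.1440 = 1.170312.
Compound inflation: 1.0900 × 1.0517 = 1.146353.
Deflate: 1.170312 / 1.146353 = 1.020900.
Total real return = 1.020900 − 1 → 2.09%.

2.09%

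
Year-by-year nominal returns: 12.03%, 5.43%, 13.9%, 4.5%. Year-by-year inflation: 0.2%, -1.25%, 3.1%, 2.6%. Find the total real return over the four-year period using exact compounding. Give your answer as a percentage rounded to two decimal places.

34.32%

Compound the nominal returns: 1.1203 × 1.0543 × 1.1390 × 1.0450 = 1.405849.
Compound inflation: 1.0020 × 0.9875 × 1.0310 × 1.0260 = 1.046673.
Deflate: 1.405849 / 1.046673 = 1.343160.
Total real return = 1.343160 − 1 → 34.32%.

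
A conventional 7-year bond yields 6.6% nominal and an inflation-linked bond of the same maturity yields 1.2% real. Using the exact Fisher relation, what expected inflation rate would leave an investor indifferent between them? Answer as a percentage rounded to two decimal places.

5.34%

(1 + π) = (1 + i)/(1 + r) = 1.06600 / 1.01200 = 1.053360
Break-even inflation = 1.053360 − 1 → 5.34%.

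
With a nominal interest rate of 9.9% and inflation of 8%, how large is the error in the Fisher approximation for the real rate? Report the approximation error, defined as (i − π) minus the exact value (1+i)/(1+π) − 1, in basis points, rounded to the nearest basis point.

Approximate: r ≈ 9.900% − 8.000% = 1.9000%
Exact: (1 + 0.0990)/(1 + 0.0800) − 1 = 1.7593%
Error = 1.9000% − 1.7593% = 0.1407% → 14 basis points.

14 basis points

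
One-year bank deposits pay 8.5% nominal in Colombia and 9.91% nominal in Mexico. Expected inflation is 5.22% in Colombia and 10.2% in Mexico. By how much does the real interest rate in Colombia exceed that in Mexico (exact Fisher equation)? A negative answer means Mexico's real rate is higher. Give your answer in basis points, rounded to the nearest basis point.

Colombia: (1 + 0.0850)/(1 + 0.0522) − 1 = 3.1173%
Mexico: (1 + 0.0991)/(1 + 0.1020) − 1 = -0.2632%
Differential = 3.1173% − (-0.2632%) = 3.3804% → 338 basis points.

338 basis points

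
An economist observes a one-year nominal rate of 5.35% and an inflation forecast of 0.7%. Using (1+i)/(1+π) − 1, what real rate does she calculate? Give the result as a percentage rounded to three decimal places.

1 + r = 1.05350 / 1.00700 = 1.046177
r = 1.046177 − 1 = 4.6177%, i.e. 4.618%.

4.618%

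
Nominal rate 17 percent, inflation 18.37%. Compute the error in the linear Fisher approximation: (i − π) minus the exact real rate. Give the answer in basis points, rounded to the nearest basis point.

Approximate: r ≈ 17.000% − 18.370% = -1.3700%
Exact: (1 + 0.1700)/(1 + 0.1837) − 1 = -1.1574%
Error = -1.3700% − (-1.1574%) = -0.2126% → -21 basis points.

-21 basis points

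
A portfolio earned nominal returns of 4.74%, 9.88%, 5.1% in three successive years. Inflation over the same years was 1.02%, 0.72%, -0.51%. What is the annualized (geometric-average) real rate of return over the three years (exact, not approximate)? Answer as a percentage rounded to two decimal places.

Nominal growth factor = 1.0474 × 1.0988 × 1.0510 = 1.20957816
Price-level growth factor = 1.0102 × 1.0072 × 0.9949 = 1.01228433
Real growth factor = 1.20957816 / 1.01228433 = 1.19489962
Annualized real rate = 1.19489962^(1/3) − 1 = 6.1151% → 6.12%.

6.12%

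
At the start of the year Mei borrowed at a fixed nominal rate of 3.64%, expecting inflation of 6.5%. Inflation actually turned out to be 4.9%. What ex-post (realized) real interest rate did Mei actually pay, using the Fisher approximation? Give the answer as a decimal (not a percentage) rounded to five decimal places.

Ex-post: 3.64% − 4.9% = -1.260%
So the realized real rate is -0.01260.

-0.01260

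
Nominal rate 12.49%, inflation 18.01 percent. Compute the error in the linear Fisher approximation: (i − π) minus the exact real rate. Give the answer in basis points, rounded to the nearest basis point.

-84 basis points

Approximate: r ≈ 12.490% − 18.010% = -5.5200%
Exact: (1 + 0.1249)/(1 + 0.1801) − 1 = -4.6776%
Error = -5.5200% − (-4.6776%) = -0.8424% → -84 basis points.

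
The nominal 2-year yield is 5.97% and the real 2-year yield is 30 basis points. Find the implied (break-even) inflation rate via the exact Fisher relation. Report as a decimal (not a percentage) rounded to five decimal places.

(1 + π) = (1 + i)/(1 + r) = 1.05970 / 1.00300 = 1.056530
Break-even inflation = 1.056530 − 1 → 0.05653.

0.05653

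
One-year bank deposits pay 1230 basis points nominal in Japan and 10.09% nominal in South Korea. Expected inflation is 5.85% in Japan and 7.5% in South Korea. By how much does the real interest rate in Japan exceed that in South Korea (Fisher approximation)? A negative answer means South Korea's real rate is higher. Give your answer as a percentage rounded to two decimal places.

3.86%

Japan: 12.3% − 5.85% = 6.450%
South Korea: 10.09% − 7.5% = 2.590%
Differential = 3.860% → 3.86%.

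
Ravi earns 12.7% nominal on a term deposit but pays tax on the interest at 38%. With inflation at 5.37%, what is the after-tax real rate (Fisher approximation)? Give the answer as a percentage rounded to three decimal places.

2.504%

After-tax nominal return = 12.7% × (1 − 0.38) = 7.8740%.
r ≈ 7.8740% − 5.37% → 2.504%.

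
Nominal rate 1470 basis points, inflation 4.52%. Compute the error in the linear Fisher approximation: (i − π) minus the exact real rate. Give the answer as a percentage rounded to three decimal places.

0.440%

Approximate: r ≈ 14.700% − 4.520% = 10.1800%
Exact: (1 + 0.1470)/(1 + 0.0452) − 1 = 9.7398%
Error = 10.1800% − 9.7398% = 0.4402% → 0.440%.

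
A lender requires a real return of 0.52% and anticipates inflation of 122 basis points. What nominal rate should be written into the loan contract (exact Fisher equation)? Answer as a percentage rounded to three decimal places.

1.746%

(1 + i) = (1 + r)(1 + π) = 1.00520 × 1.01220 = 1.01746344
i = 1.01746344 − 1, so the required nominal rate is 1.746%.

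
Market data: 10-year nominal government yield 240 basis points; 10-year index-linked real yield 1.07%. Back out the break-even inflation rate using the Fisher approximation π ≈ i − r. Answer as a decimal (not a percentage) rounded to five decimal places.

π ≈ i − r = 2.4% − 1.07% → 0.01330.

0.01330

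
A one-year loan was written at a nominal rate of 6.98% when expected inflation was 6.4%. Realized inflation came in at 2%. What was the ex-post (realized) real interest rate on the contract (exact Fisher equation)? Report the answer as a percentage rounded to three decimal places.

Ex-post: (1 + 0.0698)/(1 + 0.0200) − 1 = 4.8824%
So the realized real rate is 4.882%.

4.882%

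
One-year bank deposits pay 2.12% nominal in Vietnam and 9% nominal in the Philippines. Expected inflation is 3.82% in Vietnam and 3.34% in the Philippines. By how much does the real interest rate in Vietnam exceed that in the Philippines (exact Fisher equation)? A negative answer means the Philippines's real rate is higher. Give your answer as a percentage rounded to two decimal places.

Vietnam: (1 + 0.0212)/(1 + 0.0382) − 1 = -1.6374%
The Philippines: (1 + 0.0900)/(1 + 0.0334) − 1 = 5.4771%
Differential = -1.6374% − 5.4771% = -7.1145% → -7.11%.

-7.11%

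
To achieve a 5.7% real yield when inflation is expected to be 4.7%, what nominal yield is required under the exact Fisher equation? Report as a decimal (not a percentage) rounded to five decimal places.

(1 + i) = (1 + r)(1 + π) = 1.05700 × 1.04700 = 1.106679
i = 1.106679 − 1, so the required nominal rate is 0.10668.

0.10668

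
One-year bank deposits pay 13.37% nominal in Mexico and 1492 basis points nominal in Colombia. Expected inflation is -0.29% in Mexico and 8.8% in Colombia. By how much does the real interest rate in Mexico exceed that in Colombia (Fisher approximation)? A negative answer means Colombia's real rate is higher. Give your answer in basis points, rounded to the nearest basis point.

Mexico: 13.37% − (-0.29%) = 13.660%
Colombia: 14.92% − 8.8% = 6.120%
Differential = 7.540% → 754 basis points.

754 basis points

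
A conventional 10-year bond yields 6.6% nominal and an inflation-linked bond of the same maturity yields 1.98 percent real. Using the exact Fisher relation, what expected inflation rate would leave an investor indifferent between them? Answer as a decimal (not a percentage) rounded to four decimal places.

0.0453

(1 + π) = (1 + i)/(1 + r) = 1.06600 / 1.01980 = 1.045303
Break-even inflation = 1.045303 − 1 → 0.0453.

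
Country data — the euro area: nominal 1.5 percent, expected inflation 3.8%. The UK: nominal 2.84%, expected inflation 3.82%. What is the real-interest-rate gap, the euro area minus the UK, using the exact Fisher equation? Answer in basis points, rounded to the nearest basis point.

The euro area: (1 + 0.0150)/(1 + 0.0380) − 1 = -2.2158%
The UK: (1 + 0.0284)/(1 + 0.0382) − 1 = -0.9439%
Differential = -2.2158% − (-0.9439%) = -1.2719% → -127 basis points.

-127 basis points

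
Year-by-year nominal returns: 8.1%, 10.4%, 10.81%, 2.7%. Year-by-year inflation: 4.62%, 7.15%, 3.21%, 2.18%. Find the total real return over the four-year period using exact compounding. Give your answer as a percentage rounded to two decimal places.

14.88%

Nominal growth factor = 1.0810 × 1.1040 × 1.1081 × 1.0270 = 1.358139
Price-level growth factor = 1.0462 × 1.0715 × 1.0321 × 1.0218 = 1.182210
Real growth factor = 1.358139 / 1.182210 = 1.148814
Total real return = 1.148814 − 1 → 14.88%.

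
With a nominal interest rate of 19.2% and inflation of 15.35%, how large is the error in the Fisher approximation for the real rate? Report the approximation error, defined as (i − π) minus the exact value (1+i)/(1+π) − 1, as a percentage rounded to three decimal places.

0.512%

Approximate: r ≈ 19.200% − 15.350% = 3.8500%
Exact: (1 + 0.1920)/(1 + 0.1535) − 1 = 3.3377%
Error = 3.8500% − 3.3377% = 0.5123% → 0.512%.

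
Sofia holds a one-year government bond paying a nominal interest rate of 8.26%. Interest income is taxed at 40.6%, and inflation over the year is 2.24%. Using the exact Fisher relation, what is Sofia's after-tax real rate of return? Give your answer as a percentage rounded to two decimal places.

2.61%

After-tax nominal return = 8.26% × (1 − 0.406) = 4.90644%.
1 + r = 1.0490644 / 1.02240 = 1.026080
After-tax real rate = 1.026080 − 1 → 2.61%.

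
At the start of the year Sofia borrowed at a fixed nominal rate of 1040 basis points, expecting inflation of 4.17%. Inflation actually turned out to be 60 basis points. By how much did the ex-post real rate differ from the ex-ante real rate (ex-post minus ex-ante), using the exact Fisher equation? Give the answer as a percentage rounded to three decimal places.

Ex-ante: (1 + 0.1040)/(1 + 0.0417) − 1 = 5.9806%
Ex-post: (1 + 0.1040)/(1 + 0.0060) − 1 = 9.7416%
Difference (ex-post − ex-ante) = 3.7609% → 3.761%.

3.761%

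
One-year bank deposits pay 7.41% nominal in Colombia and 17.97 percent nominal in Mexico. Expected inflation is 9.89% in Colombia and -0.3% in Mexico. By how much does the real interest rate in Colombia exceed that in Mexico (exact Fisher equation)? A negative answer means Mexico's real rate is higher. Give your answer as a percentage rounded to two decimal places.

-20.58%

Colombia: (1 + 0.0741)/(1 + 0.0989) − 1 = -2.2568%
Mexico: (1 + 0.1797)/(1 − 0.0030) − 1 = 18.3250%
Differential = -2.2568% − 18.3250% = -20.5818% → -20.58%.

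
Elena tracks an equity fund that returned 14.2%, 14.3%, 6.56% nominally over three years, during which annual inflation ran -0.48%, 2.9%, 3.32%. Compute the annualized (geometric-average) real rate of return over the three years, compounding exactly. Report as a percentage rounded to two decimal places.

9.55%

Compound the nominal returns: 1.1420 × 1.1430 × 1.0656 = 1.39093407.
Compound inflation: 0.9952 × 1.0290 × 1.0332 = 1.05805962.
Deflate: 1.39093407 / 1.05805962 = 1.31460841.
Annualized real rate = 1.31460841^(1/3) − 1 = 9.5466% → 9.55%.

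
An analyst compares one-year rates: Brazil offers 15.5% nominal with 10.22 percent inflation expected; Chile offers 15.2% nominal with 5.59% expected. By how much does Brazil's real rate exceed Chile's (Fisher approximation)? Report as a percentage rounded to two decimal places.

-4.33%

Brazil: 15.5% − 10.22% = 5.280%
Chile: 15.2% − 5.59% = 9.610%
Differential = -4.330% → -4.33%.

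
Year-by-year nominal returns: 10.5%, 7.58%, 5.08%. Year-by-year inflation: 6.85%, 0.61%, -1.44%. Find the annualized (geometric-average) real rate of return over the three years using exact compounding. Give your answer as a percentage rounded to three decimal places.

5.641%

Compound the nominal returns: 1.1050 × 1.0758 × 1.0508 = 1.24914796.
Compound inflation: 1.0685 × 1.0061 × 0.9856 = 1.05953759.
Deflate: 1.24914796 / 1.05953759 = 1.17895577.
Annualized real rate = 1.17895577^(1/3) − 1 = 5.6410% → 5.641%.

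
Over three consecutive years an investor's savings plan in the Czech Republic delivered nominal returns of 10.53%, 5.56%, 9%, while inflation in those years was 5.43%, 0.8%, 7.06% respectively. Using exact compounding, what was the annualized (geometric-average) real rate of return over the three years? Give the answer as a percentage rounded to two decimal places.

3.78%

Compound the nominal returns: 1.1053 × 1.0556 × 1.0900 = 1.27176260.
Compound inflation: 1.0543 × 1.0080 × 1.0706 = 1.13776345.
Deflate: 1.27176260 / 1.13776345 = 1.11777418.
Annualized real rate = 1.11777418^(1/3) − 1 = 3.7810% → 3.78%.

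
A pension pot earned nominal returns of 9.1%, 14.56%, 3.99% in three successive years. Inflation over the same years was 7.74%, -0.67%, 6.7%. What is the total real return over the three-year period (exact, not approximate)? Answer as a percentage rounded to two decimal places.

13.82%

Nominal growth factor = 1.0910 × 1.1456 × 1.0399 = 1.299719
Price-level growth factor = 1.0774 × 0.9933 × 1.0670 = 1.141884
Real growth factor = 1.299719 / 1.141884 = 1.138223
Total real return = 1.138223 − 1 → 13.82%.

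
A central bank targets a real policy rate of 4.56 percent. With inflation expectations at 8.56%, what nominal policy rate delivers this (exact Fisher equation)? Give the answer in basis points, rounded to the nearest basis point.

1351 basis points

(1 + i) = (1 + r)(1 + π) = 1.04560 × 1.08560 = 1.13510336
i = 1.13510336 − 1, so the required nominal rate is 1351 basis points.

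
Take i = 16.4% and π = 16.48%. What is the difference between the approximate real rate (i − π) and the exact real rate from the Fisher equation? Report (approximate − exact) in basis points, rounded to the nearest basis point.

Approximate: r ≈ 16.400% − 16.480% = -0.0800%
Exact: (1 + 0.1640)/(1 + 0.1648) − 1 = -0.0687%
Error = -0.0800% − (-0.0687%) = -0.0113% → -1 basis points.

-1 basis points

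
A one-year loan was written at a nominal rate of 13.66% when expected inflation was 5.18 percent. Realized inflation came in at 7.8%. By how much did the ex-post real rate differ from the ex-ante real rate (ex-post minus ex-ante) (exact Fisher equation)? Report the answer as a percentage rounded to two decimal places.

Ex-ante: (1 + 0.1366)/(1 + 0.0518) − 1 = 8.0624%
Ex-post: (1 + 0.1366)/(1 + 0.0780) − 1 = 5.4360%
Difference (ex-post − ex-ante) = -2.6264% → -2.63%.

-2.63%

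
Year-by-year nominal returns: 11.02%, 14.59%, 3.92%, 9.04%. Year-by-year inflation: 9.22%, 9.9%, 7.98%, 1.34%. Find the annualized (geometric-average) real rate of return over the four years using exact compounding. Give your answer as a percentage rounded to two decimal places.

Nominal growth factor = 1.1102 × 1.1459 × 1.0392 × 1.0904 = 1.44156066
Price-level growth factor = 1.0922 × 1.0990 × 1.0798 × 1.0134 = 1.31348189
Real growth factor = 1.44156066 / 1.31348189 = 1.09751088
Annualized real rate = 1.09751088^(1/4) − 1 = 2.3534% → 2.35%.

2.35%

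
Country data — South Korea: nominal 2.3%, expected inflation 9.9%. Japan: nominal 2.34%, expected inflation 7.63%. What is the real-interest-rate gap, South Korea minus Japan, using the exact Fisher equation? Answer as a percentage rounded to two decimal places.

-2.00%

South Korea: (1 + 0.0230)/(1 + 0.0990) − 1 = -6.9154%
Japan: (1 + 0.0234)/(1 + 0.0763) − 1 = -4.9150%
Differential = -6.9154% − (-4.9150%) = -2.0004% → -2.00%.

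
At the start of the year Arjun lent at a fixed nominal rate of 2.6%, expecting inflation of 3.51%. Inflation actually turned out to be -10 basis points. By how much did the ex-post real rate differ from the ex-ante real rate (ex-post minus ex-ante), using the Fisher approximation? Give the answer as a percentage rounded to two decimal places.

3.61%

Ex-ante: 2.6% − 3.51% = -0.910%
Ex-post: 2.6% − (-0.1%) = 2.700%
Difference (ex-post − ex-ante) = 3.6100% → 3.61%.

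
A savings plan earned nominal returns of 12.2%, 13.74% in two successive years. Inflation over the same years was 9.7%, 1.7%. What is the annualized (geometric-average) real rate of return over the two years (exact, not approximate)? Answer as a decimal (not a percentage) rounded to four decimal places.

0.0695

Compound the nominal returns: 1.1220 × 1.1374 = 1.27616280.
Compound inflation: 1.0970 × 1.0170 = 1.11564900.
Deflate: 1.27616280 / 1.11564900 = 1.14387482.
Annualized real rate = 1.14387482^(1/2) − 1 = 6.9521% → 0.0695.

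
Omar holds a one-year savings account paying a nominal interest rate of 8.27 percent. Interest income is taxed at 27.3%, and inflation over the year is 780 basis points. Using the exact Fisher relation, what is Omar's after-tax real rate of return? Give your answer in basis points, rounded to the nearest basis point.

After-tax nominal return = 8.27% × (1 − 0.273) = 6.01229%.
1 + r = 1.0601229 / 1.07800 = 0.983416
After-tax real rate = 0.983416 − 1 → -166 basis points.

-166 basis points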